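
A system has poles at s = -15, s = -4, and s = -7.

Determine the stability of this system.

All poles are in the left half-plane. System is stable.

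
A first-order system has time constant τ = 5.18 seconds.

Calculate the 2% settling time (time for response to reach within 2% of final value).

For first-order system, 2% settling time ≈ 4τ = 4 × 5.18 = 20.72 s.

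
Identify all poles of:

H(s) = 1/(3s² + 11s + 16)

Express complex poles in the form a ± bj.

Discriminant = 11² - 4×3×16 = 121 - 192 = -71 < 0, so the poles are a complex conjugate pair s = (-11 ± j√71)/(2×3). Real part = -11/(2×3) = -11/6 ≈ -1.8333; imaginary part = ±√71/(2×3) ≈ 1.4044. Poles: s = -1.8333 ± 1.4044j.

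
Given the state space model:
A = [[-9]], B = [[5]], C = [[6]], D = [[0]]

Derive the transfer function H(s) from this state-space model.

(sI - A)⁻¹ = 1/(s + 9). H(s) = 6 × 5/(s + 9) + 0 = 30/(s + 9).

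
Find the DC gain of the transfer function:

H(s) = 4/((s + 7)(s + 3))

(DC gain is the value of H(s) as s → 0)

DC gain = H(0) = 4/(7 × 3) = 4/21 = 0.1905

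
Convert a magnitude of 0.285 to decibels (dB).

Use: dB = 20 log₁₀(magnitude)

dB = 20 log₁₀(0.285) = -10.9 dB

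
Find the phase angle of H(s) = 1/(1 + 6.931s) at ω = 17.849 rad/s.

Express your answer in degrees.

Phase = -arctan(ωτ) = -arctan(17.849 × 6.931) = -89.5°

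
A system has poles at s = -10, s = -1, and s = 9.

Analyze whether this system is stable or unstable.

Pole(s) at s = 9 are not in the left half-plane. System is unstable.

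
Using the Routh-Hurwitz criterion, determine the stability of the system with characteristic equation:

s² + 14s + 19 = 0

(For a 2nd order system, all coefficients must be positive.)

Coefficients: 1, 14, 19. All positive, so system is stable.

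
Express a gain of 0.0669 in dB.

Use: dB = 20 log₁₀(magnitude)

dB = 20 log₁₀(0.0669) = -23.5 dB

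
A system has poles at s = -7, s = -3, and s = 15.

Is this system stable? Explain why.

Pole(s) at s = 15 are not in the left half-plane. System is unstable.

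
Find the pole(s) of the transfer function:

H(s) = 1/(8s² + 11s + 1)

Discriminant = 11² - 4×8×1 = 121 - 32 = 89 > 0, so two distinct real poles. Using quadratic formula: s = (-11 ± √89)/(2×8) = (-11 ± √89)/16, with √89 ≈ 9.4340. s₁ ≈ -0.0979, s₂ ≈ -1.2771. Poles: s₁ = -0.0979, s₂ = -1.2771.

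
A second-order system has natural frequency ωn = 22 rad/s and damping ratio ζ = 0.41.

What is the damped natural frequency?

ωd = ωn√(1 - ζ²) = 22√(1 - 0.41²) = 20.07 rad/s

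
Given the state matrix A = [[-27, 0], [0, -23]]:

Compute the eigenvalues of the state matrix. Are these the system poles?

For diagonal matrix, eigenvalues are diagonal entries: λ₁ = -27, λ₂ = -23. Eigenvalues of A = system poles.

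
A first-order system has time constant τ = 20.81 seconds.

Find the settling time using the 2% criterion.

For first-order system, 2% settling time ≈ 4τ = 4 × 20.81 = 83.24 s.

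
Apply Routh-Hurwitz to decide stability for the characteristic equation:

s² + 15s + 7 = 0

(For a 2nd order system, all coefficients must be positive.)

Coefficients: 1, 15, 7. All positive, so system is stable.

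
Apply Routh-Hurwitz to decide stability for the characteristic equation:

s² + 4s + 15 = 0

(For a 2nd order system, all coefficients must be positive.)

Coefficients: 1, 4, 15. All positive, so system is stable.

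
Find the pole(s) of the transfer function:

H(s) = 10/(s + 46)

Pole is where denominator = 0: s + 46 = 0, so s = -46.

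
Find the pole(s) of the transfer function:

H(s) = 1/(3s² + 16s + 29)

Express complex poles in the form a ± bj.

Discriminant = 16² - 4×3×29 = 256 - 348 = -92 < 0, so the poles are a complex conjugate pair s = (-16 ± j√92)/(2×3). Real part = -16/(2×3) = -16/6 ≈ -2.6667; imaginary part = ±√92/(2×3) ≈ 1.5986. Poles: s = -2.6667 ± 1.5986j.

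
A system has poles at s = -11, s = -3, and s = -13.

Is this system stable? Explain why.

All poles are in the left half-plane. System is stable.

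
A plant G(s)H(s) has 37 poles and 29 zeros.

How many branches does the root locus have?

Root locus has n branches where n = number of poles = 37.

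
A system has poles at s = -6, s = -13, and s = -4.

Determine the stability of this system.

All poles are in the left half-plane. System is stable.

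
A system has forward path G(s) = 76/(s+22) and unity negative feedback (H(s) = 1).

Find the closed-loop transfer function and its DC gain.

T(s) = G/(1+GH) = [76/(s+22)] / [1 + 76/(s+22)] = 76/(s+22+76) = 76/(s+98). DC gain = 76/98 = 0.7755.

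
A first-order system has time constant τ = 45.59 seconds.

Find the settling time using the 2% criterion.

For first-order system, 2% settling time ≈ 4τ = 4 × 45.59 = 182.36 s.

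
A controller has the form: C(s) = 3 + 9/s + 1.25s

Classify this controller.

This is a Proportional-Integral-Derivative (PID) controller.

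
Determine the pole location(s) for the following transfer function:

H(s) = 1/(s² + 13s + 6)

Discriminant = 13² - 4×1×6 = 169 - 24 = 145 > 0, so two distinct real poles. Using quadratic formula: s = (-13 ± √145)/(2×1) = (-13 ± √145)/2, with √145 ≈ 12.0416. s₁ ≈ -0.4792, s₂ ≈ -12.5208. Poles: s₁ = -0.4792, s₂ = -12.5208.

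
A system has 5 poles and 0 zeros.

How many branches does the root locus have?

Root locus has n branches where n = number of poles = 5.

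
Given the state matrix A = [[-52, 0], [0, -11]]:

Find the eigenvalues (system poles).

For diagonal matrix, eigenvalues are diagonal entries: λ₁ = -52, λ₂ = -11.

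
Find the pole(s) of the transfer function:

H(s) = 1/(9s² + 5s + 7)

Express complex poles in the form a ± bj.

Discriminant = 5² - 4×9×7 = 25 - 252 = -227 < 0, so the poles are a complex conjugate pair s = (-5 ± j√227)/(2×9). Real part = -5/(2×9) = -5/18 ≈ -0.2778; imaginary part = ±√227/(2×9) ≈ 0.8370. Poles: s = -0.2778 ± 0.8370j.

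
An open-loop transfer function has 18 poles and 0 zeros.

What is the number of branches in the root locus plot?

Root locus has n branches where n = number of poles = 18.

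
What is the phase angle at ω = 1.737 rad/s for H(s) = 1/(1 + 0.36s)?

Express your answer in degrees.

Phase = -arctan(ωτ) = -arctan(1.737 × 0.36) = -32.0°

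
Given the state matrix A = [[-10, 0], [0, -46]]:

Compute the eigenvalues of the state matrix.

For diagonal matrix, eigenvalues are diagonal entries: λ₁ = -10, λ₂ = -46.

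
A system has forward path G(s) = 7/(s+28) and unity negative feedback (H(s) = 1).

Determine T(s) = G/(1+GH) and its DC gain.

T(s) = G/(1+GH) = [7/(s+28)] / [1 + 7/(s+28)] = 7/(s+28+7) = 7/(s+35). DC gain = 7/35 = 0.2.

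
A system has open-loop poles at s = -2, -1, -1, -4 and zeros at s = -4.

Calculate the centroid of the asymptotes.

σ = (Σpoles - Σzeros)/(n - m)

σ = (Σpoles - Σzeros)/(n - m) = (-8 - (-4))/(4 - 1) = -4/3 = -1.33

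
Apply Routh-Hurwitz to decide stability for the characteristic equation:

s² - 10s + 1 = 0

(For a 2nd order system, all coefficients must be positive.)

Coefficients: 1, -10, 1. b=-10 not positive, so system is unstable.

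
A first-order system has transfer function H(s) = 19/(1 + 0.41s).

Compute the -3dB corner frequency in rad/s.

Corner frequency = 1/τ = 1/0.41 = 2.439 rad/s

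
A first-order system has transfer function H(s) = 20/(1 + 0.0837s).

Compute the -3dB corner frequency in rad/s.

Corner frequency = 1/τ = 1/0.0837 = 11.947 rad/s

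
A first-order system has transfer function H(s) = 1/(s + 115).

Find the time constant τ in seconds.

For H(s) = 1/(s + 1/τ), the pole is at -1/τ = -115, so τ = 1/115 = 0.0087 s.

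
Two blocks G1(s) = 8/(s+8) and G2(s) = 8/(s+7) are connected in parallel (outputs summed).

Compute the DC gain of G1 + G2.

Parallel: G_eq = G1 + G2. DC gain = G1(0) + G2(0) = 8/8 + 8/7 = 1 + 1.1429 = 2.1429.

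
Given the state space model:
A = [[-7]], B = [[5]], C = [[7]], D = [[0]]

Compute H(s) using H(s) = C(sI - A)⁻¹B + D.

(sI - A)⁻¹ = 1/(s + 7). H(s) = 7 × 5/(s + 7) + 0 = 35/(s + 7).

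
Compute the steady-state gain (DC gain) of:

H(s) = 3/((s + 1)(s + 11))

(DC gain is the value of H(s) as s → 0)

DC gain = H(0) = 3/(1 × 11) = 3/11 = 0.2727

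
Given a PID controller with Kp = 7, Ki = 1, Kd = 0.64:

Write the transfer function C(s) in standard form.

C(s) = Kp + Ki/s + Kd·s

Substituting values: C(s) = 7 + 1/s + 0.64s = (0.64s² + 7s + 1)/s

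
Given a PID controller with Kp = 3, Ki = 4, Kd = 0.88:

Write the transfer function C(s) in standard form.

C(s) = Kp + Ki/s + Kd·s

Substituting values: C(s) = 3 + 4/s + 0.88s = (0.88s² + 3s + 4)/s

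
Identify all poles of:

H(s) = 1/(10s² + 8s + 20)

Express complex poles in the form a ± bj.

Discriminant = 8² - 4×10×20 = 64 - 800 = -736 < 0, so the poles are a complex conjugate pair s = (-8 ± j√736)/(2×10). Real part = -8/(2×10) = -8/20 = -0.4; imaginary part = ±√736/(2×10) ≈ 1.3565. Poles: s = -0.4 ± 1.3565j.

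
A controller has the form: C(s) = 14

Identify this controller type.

This is a Proportional (P) controller.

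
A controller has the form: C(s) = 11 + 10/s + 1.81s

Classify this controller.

This is a Proportional-Integral-Derivative (PID) controller.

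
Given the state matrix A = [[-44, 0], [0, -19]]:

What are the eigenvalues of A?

For diagonal matrix, eigenvalues are diagonal entries: λ₁ = -44, λ₂ = -19.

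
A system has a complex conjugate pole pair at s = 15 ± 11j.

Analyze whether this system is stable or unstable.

Real part of poles is 15 (> 0, right half-plane). Unstable.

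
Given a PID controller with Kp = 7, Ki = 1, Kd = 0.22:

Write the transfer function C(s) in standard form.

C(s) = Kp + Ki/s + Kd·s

Substituting values: C(s) = 7 + 1/s + 0.22s = (0.22s² + 7s + 1)/s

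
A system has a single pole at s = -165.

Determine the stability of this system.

Pole at s = -165 is in the left half-plane. Stable.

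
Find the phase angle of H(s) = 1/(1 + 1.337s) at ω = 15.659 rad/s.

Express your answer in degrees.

Phase = -arctan(ωτ) = -arctan(15.659 × 1.337) = -87.3°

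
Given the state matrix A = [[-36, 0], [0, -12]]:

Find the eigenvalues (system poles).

For diagonal matrix, eigenvalues are diagonal entries: λ₁ = -36, λ₂ = -12.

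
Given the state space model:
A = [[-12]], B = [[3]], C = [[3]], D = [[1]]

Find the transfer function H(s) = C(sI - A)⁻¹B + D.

(sI - A)⁻¹ = 1/(s + 12). H(s) = 3×3/(s + 12) + 1 = (s + 21)/(s + 12).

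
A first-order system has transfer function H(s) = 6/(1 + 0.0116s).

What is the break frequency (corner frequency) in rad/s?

Corner frequency = 1/τ = 1/0.0116 = 86.207 rad/s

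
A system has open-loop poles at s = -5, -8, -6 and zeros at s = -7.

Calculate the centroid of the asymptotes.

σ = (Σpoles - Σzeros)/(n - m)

σ = (Σpoles - Σzeros)/(n - m) = (-19 - (-7))/(3 - 1) = -12/2 = -6.0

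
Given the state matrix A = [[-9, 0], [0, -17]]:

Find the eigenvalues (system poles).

For diagonal matrix, eigenvalues are diagonal entries: λ₁ = -9, λ₂ = -17.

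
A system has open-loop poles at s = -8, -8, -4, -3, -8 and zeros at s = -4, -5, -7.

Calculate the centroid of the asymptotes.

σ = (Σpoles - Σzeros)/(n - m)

σ = (Σpoles - Σzeros)/(n - m) = (-31 - (-16))/(5 - 3) = -15/2 = -7.5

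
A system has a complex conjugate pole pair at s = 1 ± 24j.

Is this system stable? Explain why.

Real part of poles is 1 (> 0, right half-plane). Unstable.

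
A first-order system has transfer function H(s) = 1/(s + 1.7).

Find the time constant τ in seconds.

For H(s) = 1/(s + 1/τ), the pole is at -1/τ = -1.7, so τ = 1/1.7 = 0.5882 s.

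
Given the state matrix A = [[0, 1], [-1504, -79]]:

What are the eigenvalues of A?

det(A - λI) = λ² - (-79)λ + 1504 = (λ - (-32))(λ - (-47)). Eigenvalues: -32, -47.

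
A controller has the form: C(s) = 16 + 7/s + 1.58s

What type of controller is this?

This is a Proportional-Integral-Derivative (PID) controller.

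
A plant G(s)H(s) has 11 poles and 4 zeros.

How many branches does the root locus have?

Root locus has n branches where n = number of poles = 11.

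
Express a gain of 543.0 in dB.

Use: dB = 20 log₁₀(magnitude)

dB = 20 log₁₀(543.0) = 54.7 dB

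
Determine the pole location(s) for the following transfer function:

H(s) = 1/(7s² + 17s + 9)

Discriminant = 17² - 4×7×9 = 289 - 252 = 37 > 0, so two distinct real poles. Using quadratic formula: s = (-17 ± √37)/(2×7) = (-17 ± √37)/14, with √37 ≈ 6.0828. s₁ ≈ -0.7798, s₂ ≈ -1.6488. Poles: s₁ = -0.7798, s₂ = -1.6488.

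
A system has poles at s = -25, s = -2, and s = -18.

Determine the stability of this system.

All poles are in the left half-plane. System is stable.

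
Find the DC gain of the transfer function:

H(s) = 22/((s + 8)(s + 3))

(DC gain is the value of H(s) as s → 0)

DC gain = H(0) = 22/(8 × 3) = 22/24 = 0.9167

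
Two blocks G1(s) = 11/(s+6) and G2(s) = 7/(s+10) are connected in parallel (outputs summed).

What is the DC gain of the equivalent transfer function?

Parallel: G_eq = G1 + G2. DC gain = G1(0) + G2(0) = 11/6 + 7/10 = 1.8333 + 0.7 = 2.5333.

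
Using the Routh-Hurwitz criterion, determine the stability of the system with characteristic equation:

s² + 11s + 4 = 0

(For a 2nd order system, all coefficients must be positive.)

Coefficients: 1, 11, 4. All positive, so system is stable.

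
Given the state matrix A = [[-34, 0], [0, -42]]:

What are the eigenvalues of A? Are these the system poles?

For diagonal matrix, eigenvalues are diagonal entries: λ₁ = -34, λ₂ = -42. Eigenvalues of A = system poles.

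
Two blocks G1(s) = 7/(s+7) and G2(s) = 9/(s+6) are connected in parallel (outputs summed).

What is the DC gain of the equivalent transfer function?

Parallel: G_eq = G1 + G2. DC gain = G1(0) + G2(0) = 7/7 + 9/6 = 1 + 1.5 = 2.5.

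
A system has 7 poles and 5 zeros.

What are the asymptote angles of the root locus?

n - m = 7 - 5 = 2. Angles: θk = (2k + 1)·180°/2 = 90°, 270°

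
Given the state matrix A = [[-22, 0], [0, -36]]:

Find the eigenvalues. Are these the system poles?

For diagonal matrix, eigenvalues are diagonal entries: λ₁ = -22, λ₂ = -36. Eigenvalues of A = system poles.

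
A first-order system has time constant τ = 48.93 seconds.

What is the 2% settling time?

For first-order system, 2% settling time ≈ 4τ = 4 × 48.93 = 195.72 s.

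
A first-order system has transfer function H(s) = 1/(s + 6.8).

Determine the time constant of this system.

For H(s) = 1/(s + 1/τ), the pole is at -1/τ = -6.8, so τ = 1/6.8 = 0.1471 s.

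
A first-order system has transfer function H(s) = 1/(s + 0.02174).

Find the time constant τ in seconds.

For H(s) = 1/(s + 1/τ), the pole is at -1/τ = -0.02174, so τ = 1/0.02174 = 46 s.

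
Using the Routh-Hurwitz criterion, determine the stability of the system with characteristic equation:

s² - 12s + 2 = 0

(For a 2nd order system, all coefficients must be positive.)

Coefficients: 1, -12, 2. b=-12 not positive, so system is unstable.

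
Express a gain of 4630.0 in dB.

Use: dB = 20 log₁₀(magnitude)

dB = 20 log₁₀(4630.0) = 73.3 dB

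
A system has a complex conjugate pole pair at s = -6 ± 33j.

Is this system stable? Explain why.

Real part of poles is -6 (< 0, left half-plane). Stable.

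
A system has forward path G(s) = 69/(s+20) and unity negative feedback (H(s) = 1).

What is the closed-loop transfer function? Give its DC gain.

T(s) = G/(1+GH) = [69/(s+20)] / [1 + 69/(s+20)] = 69/(s+20+69) = 69/(s+89). DC gain = 69/89 = 0.7753.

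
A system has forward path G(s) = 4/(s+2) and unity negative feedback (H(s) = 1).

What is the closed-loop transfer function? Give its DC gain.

T(s) = G/(1+GH) = [4/(s+2)] / [1 + 4/(s+2)] = 4/(s+2+4) = 4/(s+6). DC gain = 4/6 = 0.6667.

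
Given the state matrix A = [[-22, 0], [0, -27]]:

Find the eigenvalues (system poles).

For diagonal matrix, eigenvalues are diagonal entries: λ₁ = -22, λ₂ = -27.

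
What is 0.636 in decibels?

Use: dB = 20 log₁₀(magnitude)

dB = 20 log₁₀(0.636) = -3.9 dB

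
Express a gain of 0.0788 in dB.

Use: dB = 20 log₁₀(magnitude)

dB = 20 log₁₀(0.0788) = -22.1 dB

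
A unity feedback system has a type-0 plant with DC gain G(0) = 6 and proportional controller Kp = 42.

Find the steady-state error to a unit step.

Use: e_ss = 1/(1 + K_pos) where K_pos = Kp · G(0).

K_pos = Kp · G(0) = 42 × 6 = 252. e_ss = 1/(1 + 252) = 0.0040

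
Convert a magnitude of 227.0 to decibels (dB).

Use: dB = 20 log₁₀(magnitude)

dB = 20 log₁₀(227.0) = 47.1 dB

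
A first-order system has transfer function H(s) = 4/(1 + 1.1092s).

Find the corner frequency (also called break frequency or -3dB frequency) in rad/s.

Corner frequency = 1/τ = 1/1.1092 = 0.902 rad/s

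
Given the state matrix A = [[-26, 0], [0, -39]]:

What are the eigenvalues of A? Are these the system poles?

For diagonal matrix, eigenvalues are diagonal entries: λ₁ = -26, λ₂ = -39. Eigenvalues of A = system poles.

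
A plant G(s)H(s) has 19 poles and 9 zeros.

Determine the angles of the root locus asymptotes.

n - m = 19 - 9 = 10. Angles: θk = (2k + 1)·180°/10 = 18°, 54°, 90°, 126°, 162°, 198°, 234°, 270°, 306°, 342°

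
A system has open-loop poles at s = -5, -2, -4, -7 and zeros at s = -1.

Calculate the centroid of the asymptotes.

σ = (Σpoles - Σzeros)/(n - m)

σ = (Σpoles - Σzeros)/(n - m) = (-18 - (-1))/(4 - 1) = -17/3 = -5.67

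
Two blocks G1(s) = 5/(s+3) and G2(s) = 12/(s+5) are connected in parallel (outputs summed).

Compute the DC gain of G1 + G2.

Parallel: G_eq = G1 + G2. DC gain = G1(0) + G2(0) = 5/3 + 12/5 = 1.6667 + 2.4 = 4.0667.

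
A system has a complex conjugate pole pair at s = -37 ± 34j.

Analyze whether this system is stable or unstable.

Real part of poles is -37 (< 0, left half-plane). Stable.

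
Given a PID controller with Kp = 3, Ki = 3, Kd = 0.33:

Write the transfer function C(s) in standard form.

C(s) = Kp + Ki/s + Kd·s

Substituting values: C(s) = 3 + 3/s + 0.33s = (0.33s² + 3s + 3)/s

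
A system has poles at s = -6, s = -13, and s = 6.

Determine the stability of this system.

Pole(s) at s = 6 are not in the left half-plane. System is unstable.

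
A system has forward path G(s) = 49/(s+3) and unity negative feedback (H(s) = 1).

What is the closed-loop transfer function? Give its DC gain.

T(s) = G/(1+GH) = [49/(s+3)] / [1 + 49/(s+3)] = 49/(s+3+49) = 49/(s+52). DC gain = 49/52 = 0.9423.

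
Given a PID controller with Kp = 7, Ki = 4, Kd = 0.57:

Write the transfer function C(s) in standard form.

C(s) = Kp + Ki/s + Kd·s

Substituting values: C(s) = 7 + 4/s + 0.57s = (0.57s² + 7s + 4)/s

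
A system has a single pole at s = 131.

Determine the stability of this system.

Pole at s = 131 is in the right half-plane. Unstable.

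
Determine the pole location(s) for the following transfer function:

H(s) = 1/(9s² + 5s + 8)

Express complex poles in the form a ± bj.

Discriminant = 5² - 4×9×8 = 25 - 288 = -263 < 0, so the poles are a complex conjugate pair s = (-5 ± j√263)/(2×9). Real part = -5/(2×9) = -5/18 ≈ -0.2778; imaginary part = ±√263/(2×9) ≈ 0.9010. Poles: s = -0.2778 ± 0.9010j.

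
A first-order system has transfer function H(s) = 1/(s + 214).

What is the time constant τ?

For H(s) = 1/(s + 1/τ), the pole is at -1/τ = -214, so τ = 1/214 = 0.0047 s.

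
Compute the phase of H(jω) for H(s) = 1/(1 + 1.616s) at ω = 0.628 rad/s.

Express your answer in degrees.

Phase = -arctan(ωτ) = -arctan(0.628 × 1.616) = -45.4°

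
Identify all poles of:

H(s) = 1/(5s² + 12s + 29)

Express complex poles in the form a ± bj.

Discriminant = 12² - 4×5×29 = 144 - 580 = -436 < 0, so the poles are a complex conjugate pair s = (-12 ± j√436)/(2×5). Real part = -12/(2×5) = -12/10 = -1.2; imaginary part = ±√436/(2×5) ≈ 2.0881. Poles: s = -1.2 ± 2.0881j.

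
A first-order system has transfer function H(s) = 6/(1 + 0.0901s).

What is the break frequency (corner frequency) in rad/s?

Corner frequency = 1/τ = 1/0.0901 = 11.099 rad/s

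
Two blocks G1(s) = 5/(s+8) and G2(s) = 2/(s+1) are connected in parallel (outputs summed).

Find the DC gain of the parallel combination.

Parallel: G_eq = G1 + G2. DC gain = G1(0) + G2(0) = 5/8 + 2/1 = 0.625 + 2 = 2.625.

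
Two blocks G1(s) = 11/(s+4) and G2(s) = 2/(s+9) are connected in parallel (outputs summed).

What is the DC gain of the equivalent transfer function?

Parallel: G_eq = G1 + G2. DC gain = G1(0) + G2(0) = 11/4 + 2/9 = 2.75 + 0.2222 = 2.9722.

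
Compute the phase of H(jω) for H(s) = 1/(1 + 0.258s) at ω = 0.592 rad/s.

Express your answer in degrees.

Phase = -arctan(ωτ) = -arctan(0.592 × 0.258) = -8.7°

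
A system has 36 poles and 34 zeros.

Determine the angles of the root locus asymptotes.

n - m = 36 - 34 = 2. Angles: θk = (2k + 1)·180°/2 = 90°, 270°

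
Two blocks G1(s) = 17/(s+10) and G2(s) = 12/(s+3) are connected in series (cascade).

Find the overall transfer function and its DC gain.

Series: multiply transfer functions. G_eq = 17/(s+10) × 12/(s+3) = 204/((s+10)(s+3)). DC gain = 204/(10×3) = 6.8.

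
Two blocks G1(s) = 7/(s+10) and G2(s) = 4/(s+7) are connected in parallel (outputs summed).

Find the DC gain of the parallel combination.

Parallel: G_eq = G1 + G2. DC gain = G1(0) + G2(0) = 7/10 + 4/7 = 0.7 + 0.5714 = 1.2714.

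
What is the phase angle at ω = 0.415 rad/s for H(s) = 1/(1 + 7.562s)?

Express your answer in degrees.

Phase = -arctan(ωτ) = -arctan(0.415 × 7.562) = -72.3°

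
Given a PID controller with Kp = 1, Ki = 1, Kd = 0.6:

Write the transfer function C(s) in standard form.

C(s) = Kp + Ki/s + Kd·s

Substituting values: C(s) = 1 + 1/s + 0.6s = (0.6s² + s + 1)/s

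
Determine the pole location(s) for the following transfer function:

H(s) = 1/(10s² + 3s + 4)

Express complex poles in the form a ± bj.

Discriminant = 3² - 4×10×4 = 9 - 160 = -151 < 0, so the poles are a complex conjugate pair s = (-3 ± j√151)/(2×10). Real part = -3/(2×10) = -3/20 = -0.15; imaginary part = ±√151/(2×10) ≈ 0.6144. Poles: s = -0.15 ± 0.6144j.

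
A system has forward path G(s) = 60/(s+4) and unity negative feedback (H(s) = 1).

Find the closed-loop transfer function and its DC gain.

T(s) = G/(1+GH) = [60/(s+4)] / [1 + 60/(s+4)] = 60/(s+4+60) = 60/(s+64). DC gain = 60/64 = 0.9375.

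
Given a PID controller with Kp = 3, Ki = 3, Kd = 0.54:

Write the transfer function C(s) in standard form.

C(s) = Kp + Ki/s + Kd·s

Substituting values: C(s) = 3 + 3/s + 0.54s = (0.54s² + 3s + 3)/s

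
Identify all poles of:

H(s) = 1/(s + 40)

Pole is where denominator = 0: s + 40 = 0, so s = -40.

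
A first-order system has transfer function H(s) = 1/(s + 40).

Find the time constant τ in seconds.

For H(s) = 1/(s + 1/τ), the pole is at -1/τ = -40, so τ = 1/40 = 0.025 s.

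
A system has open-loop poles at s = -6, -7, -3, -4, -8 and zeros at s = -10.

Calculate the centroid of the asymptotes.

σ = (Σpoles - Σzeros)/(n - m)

σ = (Σpoles - Σzeros)/(n - m) = (-28 - (-10))/(5 - 1) = -18/4 = -4.5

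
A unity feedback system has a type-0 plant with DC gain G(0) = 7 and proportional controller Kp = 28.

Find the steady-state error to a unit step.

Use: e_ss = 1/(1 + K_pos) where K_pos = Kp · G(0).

K_pos = Kp · G(0) = 28 × 7 = 196. e_ss = 1/(1 + 196) = 0.0051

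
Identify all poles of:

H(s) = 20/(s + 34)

Pole is where denominator = 0: s + 34 = 0, so s = -34.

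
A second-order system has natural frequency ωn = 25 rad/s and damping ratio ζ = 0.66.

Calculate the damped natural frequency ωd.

ωd = ωn√(1 - ζ²) = 25√(1 - 0.66²) = 18.78 rad/s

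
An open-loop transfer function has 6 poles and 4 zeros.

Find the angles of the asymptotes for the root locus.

n - m = 6 - 4 = 2. Angles: θk = (2k + 1)·180°/2 = 90°, 270°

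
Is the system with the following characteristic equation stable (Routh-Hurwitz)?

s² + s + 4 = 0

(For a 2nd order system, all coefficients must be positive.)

Coefficients: 1, 1, 4. All positive, so system is stable.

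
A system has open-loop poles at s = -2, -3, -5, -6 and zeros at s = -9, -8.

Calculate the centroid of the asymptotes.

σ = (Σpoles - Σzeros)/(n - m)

σ = (Σpoles - Σzeros)/(n - m) = (-16 - (-17))/(4 - 2) = 1/2 = 0.5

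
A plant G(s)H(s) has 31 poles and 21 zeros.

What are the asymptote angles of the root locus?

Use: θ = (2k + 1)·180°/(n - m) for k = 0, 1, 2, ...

n - m = 31 - 21 = 10. Angles: θk = (2k + 1)·180°/10 = 18°, 54°, 90°, 126°, 162°, 198°, 234°, 270°, 306°, 342°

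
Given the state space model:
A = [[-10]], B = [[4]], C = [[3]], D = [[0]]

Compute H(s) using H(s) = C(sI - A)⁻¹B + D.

(sI - A)⁻¹ = 1/(s + 10). H(s) = 3 × 4/(s + 10) + 0 = 12/(s + 10).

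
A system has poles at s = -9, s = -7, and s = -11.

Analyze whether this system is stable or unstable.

All poles are in the left half-plane. System is stable.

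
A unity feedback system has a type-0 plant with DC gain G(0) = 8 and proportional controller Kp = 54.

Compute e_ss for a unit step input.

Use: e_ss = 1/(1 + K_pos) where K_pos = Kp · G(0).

K_pos = Kp · G(0) = 54 × 8 = 432. e_ss = 1/(1 + 432) = 0.0023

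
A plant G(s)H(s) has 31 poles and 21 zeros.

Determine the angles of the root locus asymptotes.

n - m = 31 - 21 = 10. Angles: θk = (2k + 1)·180°/10 = 18°, 54°, 90°, 126°, 162°, 198°, 234°, 270°, 306°, 342°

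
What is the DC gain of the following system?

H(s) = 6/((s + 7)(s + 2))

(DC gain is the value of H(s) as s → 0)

DC gain = H(0) = 6/(7 × 2) = 6/14 = 0.4286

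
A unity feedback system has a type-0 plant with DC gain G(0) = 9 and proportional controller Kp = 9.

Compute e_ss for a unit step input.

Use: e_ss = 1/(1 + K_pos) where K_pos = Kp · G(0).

K_pos = Kp · G(0) = 9 × 9 = 81. e_ss = 1/(1 + 81) = 0.0122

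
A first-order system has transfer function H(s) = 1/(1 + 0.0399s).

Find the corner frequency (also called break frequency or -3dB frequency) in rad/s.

Corner frequency = 1/τ = 1/0.0399 = 25.063 rad/s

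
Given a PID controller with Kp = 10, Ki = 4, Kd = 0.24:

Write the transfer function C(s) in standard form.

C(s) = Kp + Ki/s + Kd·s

Substituting values: C(s) = 10 + 4/s + 0.24s = (0.24s² + 10s + 4)/s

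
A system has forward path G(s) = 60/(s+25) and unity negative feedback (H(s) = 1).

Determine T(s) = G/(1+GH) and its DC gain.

T(s) = G/(1+GH) = [60/(s+25)] / [1 + 60/(s+25)] = 60/(s+25+60) = 60/(s+85). DC gain = 60/85 = 0.7059.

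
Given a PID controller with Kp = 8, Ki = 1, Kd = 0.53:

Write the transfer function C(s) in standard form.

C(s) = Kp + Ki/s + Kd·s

Substituting values: C(s) = 8 + 1/s + 0.53s = (0.53s² + 8s + 1)/s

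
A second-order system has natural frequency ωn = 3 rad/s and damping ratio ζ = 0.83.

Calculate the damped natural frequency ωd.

ωd = ωn√(1 - ζ²) = 3√(1 - 0.83²) = 1.67 rad/s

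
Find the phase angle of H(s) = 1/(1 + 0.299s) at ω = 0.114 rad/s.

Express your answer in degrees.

Phase = -arctan(ωτ) = -arctan(0.114 × 0.299) = -2.0°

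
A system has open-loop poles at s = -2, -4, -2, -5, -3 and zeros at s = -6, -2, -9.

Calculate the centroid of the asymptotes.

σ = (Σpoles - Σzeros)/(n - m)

σ = (Σpoles - Σzeros)/(n - m) = (-16 - (-17))/(5 - 3) = 1/2 = 0.5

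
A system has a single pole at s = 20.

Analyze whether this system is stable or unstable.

Pole at s = 20 is in the right half-plane. Unstable.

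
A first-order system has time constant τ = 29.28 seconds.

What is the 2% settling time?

For first-order system, 2% settling time ≈ 4τ = 4 × 29.28 = 117.12 s.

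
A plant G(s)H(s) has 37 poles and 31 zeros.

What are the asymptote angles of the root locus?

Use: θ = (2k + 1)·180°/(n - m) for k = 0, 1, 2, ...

n - m = 37 - 31 = 6. Angles: θk = (2k + 1)·180°/6 = 30°, 90°, 150°, 210°, 270°, 330°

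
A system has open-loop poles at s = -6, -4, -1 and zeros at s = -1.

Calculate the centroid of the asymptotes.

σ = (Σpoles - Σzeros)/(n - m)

σ = (Σpoles - Σzeros)/(n - m) = (-11 - (-1))/(3 - 1) = -10/2 = -5.0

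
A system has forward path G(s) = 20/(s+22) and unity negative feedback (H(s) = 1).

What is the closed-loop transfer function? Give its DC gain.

T(s) = G/(1+GH) = [20/(s+22)] / [1 + 20/(s+22)] = 20/(s+22+20) = 20/(s+42). DC gain = 20/42 = 0.4762.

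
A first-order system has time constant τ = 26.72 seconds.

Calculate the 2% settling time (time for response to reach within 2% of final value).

For first-order system, 2% settling time ≈ 4τ = 4 × 26.72 = 106.88 s.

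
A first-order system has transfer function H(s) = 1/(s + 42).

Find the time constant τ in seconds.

For H(s) = 1/(s + 1/τ), the pole is at -1/τ = -42, so τ = 1/42 = 0.0238 s.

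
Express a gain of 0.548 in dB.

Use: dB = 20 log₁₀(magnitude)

dB = 20 log₁₀(0.548) = -5.2 dB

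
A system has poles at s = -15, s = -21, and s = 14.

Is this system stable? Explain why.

Pole(s) at s = 14 are not in the left half-plane. System is unstable.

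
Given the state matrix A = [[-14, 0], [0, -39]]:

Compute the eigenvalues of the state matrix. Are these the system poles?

For diagonal matrix, eigenvalues are diagonal entries: λ₁ = -14, λ₂ = -39. Eigenvalues of A = system poles.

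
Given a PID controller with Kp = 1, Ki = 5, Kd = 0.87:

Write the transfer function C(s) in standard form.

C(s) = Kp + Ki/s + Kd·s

Substituting values: C(s) = 1 + 5/s + 0.87s = (0.87s² + s + 5)/s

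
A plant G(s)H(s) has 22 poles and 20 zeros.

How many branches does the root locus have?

Root locus has n branches where n = number of poles = 22.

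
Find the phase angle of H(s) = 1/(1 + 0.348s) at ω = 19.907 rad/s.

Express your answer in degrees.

Phase = -arctan(ωτ) = -arctan(19.907 × 0.348) = -81.8°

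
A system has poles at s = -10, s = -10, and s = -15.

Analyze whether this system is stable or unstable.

All poles are in the left half-plane. System is stable.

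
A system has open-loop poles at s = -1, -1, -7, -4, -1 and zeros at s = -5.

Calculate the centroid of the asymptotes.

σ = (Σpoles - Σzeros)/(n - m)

σ = (Σpoles - Σzeros)/(n - m) = (-14 - (-5))/(5 - 1) = -9/4 = -2.25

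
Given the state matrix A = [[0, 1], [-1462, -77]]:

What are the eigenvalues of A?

det(A - λI) = λ² - (-77)λ + 1462 = (λ - (-34))(λ - (-43)). Eigenvalues: -34, -43.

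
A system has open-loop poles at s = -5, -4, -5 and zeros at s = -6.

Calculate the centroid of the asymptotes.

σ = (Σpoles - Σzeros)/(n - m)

σ = (Σpoles - Σzeros)/(n - m) = (-14 - (-6))/(3 - 1) = -8/2 = -4.0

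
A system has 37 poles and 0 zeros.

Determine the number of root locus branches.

Root locus has n branches where n = number of poles = 37.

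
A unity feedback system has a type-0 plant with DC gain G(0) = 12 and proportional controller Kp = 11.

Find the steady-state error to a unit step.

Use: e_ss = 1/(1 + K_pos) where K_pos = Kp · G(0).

K_pos = Kp · G(0) = 11 × 12 = 132. e_ss = 1/(1 + 132) = 0.0075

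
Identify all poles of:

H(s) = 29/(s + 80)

Pole is where denominator = 0: s + 80 = 0, so s = -80.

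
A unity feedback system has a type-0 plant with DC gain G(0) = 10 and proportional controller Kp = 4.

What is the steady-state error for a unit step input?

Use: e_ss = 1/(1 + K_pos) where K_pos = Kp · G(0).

K_pos = Kp · G(0) = 4 × 10 = 40. e_ss = 1/(1 + 40) = 0.0244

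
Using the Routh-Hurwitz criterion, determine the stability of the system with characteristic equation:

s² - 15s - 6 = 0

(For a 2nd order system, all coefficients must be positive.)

Coefficients: 1, -15, -6. b=-15, c=-6 not positive, so system is unstable.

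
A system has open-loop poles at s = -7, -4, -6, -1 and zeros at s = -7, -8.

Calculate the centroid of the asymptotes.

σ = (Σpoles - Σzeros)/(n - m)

σ = (Σpoles - Σzeros)/(n - m) = (-18 - (-15))/(4 - 2) = -3/2 = -1.5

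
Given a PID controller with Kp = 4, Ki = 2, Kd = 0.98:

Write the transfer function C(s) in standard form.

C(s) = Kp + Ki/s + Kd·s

Substituting values: C(s) = 4 + 2/s + 0.98s = (0.98s² + 4s + 2)/s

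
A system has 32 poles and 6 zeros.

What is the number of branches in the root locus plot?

Root locus has n branches where n = number of poles = 32.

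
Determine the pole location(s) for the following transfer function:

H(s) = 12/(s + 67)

Pole is where denominator = 0: s + 67 = 0, so s = -67.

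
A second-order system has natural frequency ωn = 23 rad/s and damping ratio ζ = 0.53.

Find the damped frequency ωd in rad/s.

ωd = ωn√(1 - ζ²) = 23√(1 - 0.53²) = 19.5 rad/s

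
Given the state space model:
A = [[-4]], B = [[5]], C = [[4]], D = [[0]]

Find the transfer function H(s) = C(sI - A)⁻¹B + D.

(sI - A)⁻¹ = 1/(s + 4). H(s) = 4 × 5/(s + 4) + 0 = 20/(s + 4).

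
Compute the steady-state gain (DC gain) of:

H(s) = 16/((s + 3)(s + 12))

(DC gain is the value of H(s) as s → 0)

DC gain = H(0) = 16/(3 × 12) = 16/36 = 0.4444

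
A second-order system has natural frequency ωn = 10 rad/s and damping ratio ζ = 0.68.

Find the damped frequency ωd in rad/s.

ωd = ωn√(1 - ζ²) = 10√(1 - 0.68²) = 7.33 rad/s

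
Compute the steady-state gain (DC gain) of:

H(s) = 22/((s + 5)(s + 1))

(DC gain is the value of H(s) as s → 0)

DC gain = H(0) = 22/(5 × 1) = 22/5 = 4.4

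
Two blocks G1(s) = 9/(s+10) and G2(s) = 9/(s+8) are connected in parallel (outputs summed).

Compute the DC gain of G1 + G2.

Parallel: G_eq = G1 + G2. DC gain = G1(0) + G2(0) = 9/10 + 9/8 = 0.9 + 1.125 = 2.025.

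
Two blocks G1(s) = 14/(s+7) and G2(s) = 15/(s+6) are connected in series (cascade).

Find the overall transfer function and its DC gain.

Series: multiply transfer functions. G_eq = 14/(s+7) × 15/(s+6) = 210/((s+7)(s+6)). DC gain = 210/(7×6) = 5.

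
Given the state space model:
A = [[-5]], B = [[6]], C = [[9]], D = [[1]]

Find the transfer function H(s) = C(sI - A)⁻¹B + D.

(sI - A)⁻¹ = 1/(s + 5). H(s) = 9×6/(s + 5) + 1 = (s + 59)/(s + 5).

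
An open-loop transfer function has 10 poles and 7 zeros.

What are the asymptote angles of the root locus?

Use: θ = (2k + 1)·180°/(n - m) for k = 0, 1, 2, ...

n - m = 10 - 7 = 3. Angles: θk = (2k + 1)·180°/3 = 60°, 180°, 300°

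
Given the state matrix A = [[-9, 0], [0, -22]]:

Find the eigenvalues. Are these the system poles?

For diagonal matrix, eigenvalues are diagonal entries: λ₁ = -9, λ₂ = -22. Eigenvalues of A = system poles.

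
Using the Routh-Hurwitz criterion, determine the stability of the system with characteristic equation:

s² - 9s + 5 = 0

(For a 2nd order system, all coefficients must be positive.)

Coefficients: 1, -9, 5. b=-9 not positive, so system is unstable.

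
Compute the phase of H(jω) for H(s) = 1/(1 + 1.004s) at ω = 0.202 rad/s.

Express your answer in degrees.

Phase = -arctan(ωτ) = -arctan(0.202 × 1.004) = -11.5°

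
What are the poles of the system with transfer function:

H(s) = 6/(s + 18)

Pole is where denominator = 0: s + 18 = 0, so s = -18.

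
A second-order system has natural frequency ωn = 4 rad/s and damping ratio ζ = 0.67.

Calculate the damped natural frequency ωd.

ωd = ωn√(1 - ζ²) = 4√(1 - 0.67²) = 2.97 rad/s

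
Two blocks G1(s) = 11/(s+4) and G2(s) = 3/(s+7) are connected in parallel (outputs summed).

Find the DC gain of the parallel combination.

Parallel: G_eq = G1 + G2. DC gain = G1(0) + G2(0) = 11/4 + 3/7 = 2.75 + 0.4286 = 3.1786.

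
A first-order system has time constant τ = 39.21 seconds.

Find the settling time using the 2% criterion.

For first-order system, 2% settling time ≈ 4τ = 4 × 39.21 = 156.84 s.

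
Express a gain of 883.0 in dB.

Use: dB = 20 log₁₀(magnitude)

dB = 20 log₁₀(883.0) = 58.9 dB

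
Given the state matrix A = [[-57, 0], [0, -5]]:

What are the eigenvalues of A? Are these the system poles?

For diagonal matrix, eigenvalues are diagonal entries: λ₁ = -57, λ₂ = -5. Eigenvalues of A = system poles.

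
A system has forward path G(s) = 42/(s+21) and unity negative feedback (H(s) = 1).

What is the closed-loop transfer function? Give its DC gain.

T(s) = G/(1+GH) = [42/(s+21)] / [1 + 42/(s+21)] = 42/(s+21+42) = 42/(s+63). DC gain = 42/63 = 0.6667.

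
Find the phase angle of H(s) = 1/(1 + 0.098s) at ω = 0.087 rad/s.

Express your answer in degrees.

Phase = -arctan(ωτ) = -arctan(0.087 × 0.098) = -0.5°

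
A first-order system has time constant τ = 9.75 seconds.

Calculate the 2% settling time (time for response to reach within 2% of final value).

For first-order system, 2% settling time ≈ 4τ = 4 × 9.75 = 39.0 s.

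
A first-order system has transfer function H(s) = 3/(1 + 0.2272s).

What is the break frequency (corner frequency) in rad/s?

Corner frequency = 1/τ = 1/0.2272 = 4.401 rad/s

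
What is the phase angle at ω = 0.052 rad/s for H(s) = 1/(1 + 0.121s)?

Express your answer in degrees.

Phase = -arctan(ωτ) = -arctan(0.052 × 0.121) = -0.4°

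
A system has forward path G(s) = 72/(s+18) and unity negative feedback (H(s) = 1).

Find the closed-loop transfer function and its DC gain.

T(s) = G/(1+GH) = [72/(s+18)] / [1 + 72/(s+18)] = 72/(s+18+72) = 72/(s+90). DC gain = 72/90 = 0.8.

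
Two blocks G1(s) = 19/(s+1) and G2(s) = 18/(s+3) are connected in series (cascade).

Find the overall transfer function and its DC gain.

Series: multiply transfer functions. G_eq = 19/(s+1) × 18/(s+3) = 342/((s+1)(s+3)). DC gain = 342/(1×3) = 114.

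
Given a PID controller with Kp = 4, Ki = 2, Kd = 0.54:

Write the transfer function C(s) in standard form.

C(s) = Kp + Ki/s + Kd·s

Substituting values: C(s) = 4 + 2/s + 0.54s = (0.54s² + 4s + 2)/s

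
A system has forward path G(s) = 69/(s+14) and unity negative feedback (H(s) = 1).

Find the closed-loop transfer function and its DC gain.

T(s) = G/(1+GH) = [69/(s+14)] / [1 + 69/(s+14)] = 69/(s+14+69) = 69/(s+83). DC gain = 69/83 = 0.8313.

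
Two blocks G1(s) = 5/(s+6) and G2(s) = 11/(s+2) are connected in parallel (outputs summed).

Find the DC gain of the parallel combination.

Parallel: G_eq = G1 + G2. DC gain = G1(0) + G2(0) = 5/6 + 11/2 = 0.8333 + 5.5 = 6.3333.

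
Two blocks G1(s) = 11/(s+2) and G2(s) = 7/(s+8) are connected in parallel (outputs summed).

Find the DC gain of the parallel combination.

Parallel: G_eq = G1 + G2. DC gain = G1(0) + G2(0) = 11/2 + 7/8 = 5.5 + 0.875 = 6.375.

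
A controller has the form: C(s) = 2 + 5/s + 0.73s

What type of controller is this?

This is a Proportional-Integral-Derivative (PID) controller.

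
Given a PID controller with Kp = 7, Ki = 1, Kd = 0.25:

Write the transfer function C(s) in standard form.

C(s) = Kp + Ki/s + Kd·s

Substituting values: C(s) = 7 + 1/s + 0.25s = (0.25s² + 7s + 1)/s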